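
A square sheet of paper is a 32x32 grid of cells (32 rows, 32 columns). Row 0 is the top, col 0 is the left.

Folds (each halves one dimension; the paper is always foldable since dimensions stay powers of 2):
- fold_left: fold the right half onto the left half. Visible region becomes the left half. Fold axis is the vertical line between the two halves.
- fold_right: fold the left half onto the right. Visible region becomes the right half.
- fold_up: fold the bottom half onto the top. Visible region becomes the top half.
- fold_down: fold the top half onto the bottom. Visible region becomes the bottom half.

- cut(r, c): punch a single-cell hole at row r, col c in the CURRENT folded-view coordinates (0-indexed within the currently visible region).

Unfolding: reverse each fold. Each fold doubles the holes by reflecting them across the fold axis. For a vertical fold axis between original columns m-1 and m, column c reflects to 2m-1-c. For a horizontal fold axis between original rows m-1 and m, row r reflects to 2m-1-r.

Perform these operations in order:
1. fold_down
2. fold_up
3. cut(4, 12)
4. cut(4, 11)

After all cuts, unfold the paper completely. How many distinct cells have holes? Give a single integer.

Op 1 fold_down: fold axis h@16; visible region now rows[16,32) x cols[0,32) = 16x32
Op 2 fold_up: fold axis h@24; visible region now rows[16,24) x cols[0,32) = 8x32
Op 3 cut(4, 12): punch at orig (20,12); cuts so far [(20, 12)]; region rows[16,24) x cols[0,32) = 8x32
Op 4 cut(4, 11): punch at orig (20,11); cuts so far [(20, 11), (20, 12)]; region rows[16,24) x cols[0,32) = 8x32
Unfold 1 (reflect across h@24): 4 holes -> [(20, 11), (20, 12), (27, 11), (27, 12)]
Unfold 2 (reflect across h@16): 8 holes -> [(4, 11), (4, 12), (11, 11), (11, 12), (20, 11), (20, 12), (27, 11), (27, 12)]

Answer: 8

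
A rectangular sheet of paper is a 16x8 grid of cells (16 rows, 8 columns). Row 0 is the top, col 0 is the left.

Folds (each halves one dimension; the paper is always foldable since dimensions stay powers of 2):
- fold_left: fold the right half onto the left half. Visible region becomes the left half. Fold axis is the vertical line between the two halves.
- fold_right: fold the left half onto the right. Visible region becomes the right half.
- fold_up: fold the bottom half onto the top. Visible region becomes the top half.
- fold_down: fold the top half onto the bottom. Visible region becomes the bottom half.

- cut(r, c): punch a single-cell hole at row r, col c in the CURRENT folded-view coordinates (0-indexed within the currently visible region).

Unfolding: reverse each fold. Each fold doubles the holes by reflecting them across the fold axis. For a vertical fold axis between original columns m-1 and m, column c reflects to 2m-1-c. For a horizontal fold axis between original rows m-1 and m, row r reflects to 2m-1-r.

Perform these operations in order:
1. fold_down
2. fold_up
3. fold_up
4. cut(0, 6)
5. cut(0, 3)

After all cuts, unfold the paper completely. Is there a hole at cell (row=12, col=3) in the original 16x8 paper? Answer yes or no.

Answer: yes

Derivation:
Op 1 fold_down: fold axis h@8; visible region now rows[8,16) x cols[0,8) = 8x8
Op 2 fold_up: fold axis h@12; visible region now rows[8,12) x cols[0,8) = 4x8
Op 3 fold_up: fold axis h@10; visible region now rows[8,10) x cols[0,8) = 2x8
Op 4 cut(0, 6): punch at orig (8,6); cuts so far [(8, 6)]; region rows[8,10) x cols[0,8) = 2x8
Op 5 cut(0, 3): punch at orig (8,3); cuts so far [(8, 3), (8, 6)]; region rows[8,10) x cols[0,8) = 2x8
Unfold 1 (reflect across h@10): 4 holes -> [(8, 3), (8, 6), (11, 3), (11, 6)]
Unfold 2 (reflect across h@12): 8 holes -> [(8, 3), (8, 6), (11, 3), (11, 6), (12, 3), (12, 6), (15, 3), (15, 6)]
Unfold 3 (reflect across h@8): 16 holes -> [(0, 3), (0, 6), (3, 3), (3, 6), (4, 3), (4, 6), (7, 3), (7, 6), (8, 3), (8, 6), (11, 3), (11, 6), (12, 3), (12, 6), (15, 3), (15, 6)]
Holes: [(0, 3), (0, 6), (3, 3), (3, 6), (4, 3), (4, 6), (7, 3), (7, 6), (8, 3), (8, 6), (11, 3), (11, 6), (12, 3), (12, 6), (15, 3), (15, 6)]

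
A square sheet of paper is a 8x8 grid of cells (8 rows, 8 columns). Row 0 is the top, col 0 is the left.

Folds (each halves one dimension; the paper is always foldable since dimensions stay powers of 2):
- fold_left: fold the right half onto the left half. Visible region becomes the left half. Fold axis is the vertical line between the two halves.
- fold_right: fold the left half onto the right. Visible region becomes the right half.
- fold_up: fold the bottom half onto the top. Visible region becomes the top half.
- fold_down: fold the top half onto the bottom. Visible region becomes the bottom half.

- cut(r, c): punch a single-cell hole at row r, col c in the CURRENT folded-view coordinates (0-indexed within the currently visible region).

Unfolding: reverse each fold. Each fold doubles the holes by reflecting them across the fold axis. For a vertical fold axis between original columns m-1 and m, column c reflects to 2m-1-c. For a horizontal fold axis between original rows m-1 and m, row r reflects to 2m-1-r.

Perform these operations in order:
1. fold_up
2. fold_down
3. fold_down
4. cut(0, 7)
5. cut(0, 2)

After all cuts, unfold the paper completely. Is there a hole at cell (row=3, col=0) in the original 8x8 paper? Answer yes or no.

Answer: no

Derivation:
Op 1 fold_up: fold axis h@4; visible region now rows[0,4) x cols[0,8) = 4x8
Op 2 fold_down: fold axis h@2; visible region now rows[2,4) x cols[0,8) = 2x8
Op 3 fold_down: fold axis h@3; visible region now rows[3,4) x cols[0,8) = 1x8
Op 4 cut(0, 7): punch at orig (3,7); cuts so far [(3, 7)]; region rows[3,4) x cols[0,8) = 1x8
Op 5 cut(0, 2): punch at orig (3,2); cuts so far [(3, 2), (3, 7)]; region rows[3,4) x cols[0,8) = 1x8
Unfold 1 (reflect across h@3): 4 holes -> [(2, 2), (2, 7), (3, 2), (3, 7)]
Unfold 2 (reflect across h@2): 8 holes -> [(0, 2), (0, 7), (1, 2), (1, 7), (2, 2), (2, 7), (3, 2), (3, 7)]
Unfold 3 (reflect across h@4): 16 holes -> [(0, 2), (0, 7), (1, 2), (1, 7), (2, 2), (2, 7), (3, 2), (3, 7), (4, 2), (4, 7), (5, 2), (5, 7), (6, 2), (6, 7), (7, 2), (7, 7)]
Holes: [(0, 2), (0, 7), (1, 2), (1, 7), (2, 2), (2, 7), (3, 2), (3, 7), (4, 2), (4, 7), (5, 2), (5, 7), (6, 2), (6, 7), (7, 2), (7, 7)]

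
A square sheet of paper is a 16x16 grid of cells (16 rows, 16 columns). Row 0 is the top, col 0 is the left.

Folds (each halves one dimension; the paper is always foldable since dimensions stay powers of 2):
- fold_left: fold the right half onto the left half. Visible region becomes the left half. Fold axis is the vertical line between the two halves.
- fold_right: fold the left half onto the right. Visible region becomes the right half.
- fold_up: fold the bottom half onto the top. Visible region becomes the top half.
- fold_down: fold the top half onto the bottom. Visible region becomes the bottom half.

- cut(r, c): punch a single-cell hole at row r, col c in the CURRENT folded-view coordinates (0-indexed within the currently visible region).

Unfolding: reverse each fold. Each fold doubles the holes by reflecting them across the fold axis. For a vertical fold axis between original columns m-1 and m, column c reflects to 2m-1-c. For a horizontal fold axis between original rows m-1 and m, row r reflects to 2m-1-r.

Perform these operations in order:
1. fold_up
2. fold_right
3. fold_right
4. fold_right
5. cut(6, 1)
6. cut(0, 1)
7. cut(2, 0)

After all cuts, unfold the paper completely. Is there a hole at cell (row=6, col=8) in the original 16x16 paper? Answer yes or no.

Answer: yes

Derivation:
Op 1 fold_up: fold axis h@8; visible region now rows[0,8) x cols[0,16) = 8x16
Op 2 fold_right: fold axis v@8; visible region now rows[0,8) x cols[8,16) = 8x8
Op 3 fold_right: fold axis v@12; visible region now rows[0,8) x cols[12,16) = 8x4
Op 4 fold_right: fold axis v@14; visible region now rows[0,8) x cols[14,16) = 8x2
Op 5 cut(6, 1): punch at orig (6,15); cuts so far [(6, 15)]; region rows[0,8) x cols[14,16) = 8x2
Op 6 cut(0, 1): punch at orig (0,15); cuts so far [(0, 15), (6, 15)]; region rows[0,8) x cols[14,16) = 8x2
Op 7 cut(2, 0): punch at orig (2,14); cuts so far [(0, 15), (2, 14), (6, 15)]; region rows[0,8) x cols[14,16) = 8x2
Unfold 1 (reflect across v@14): 6 holes -> [(0, 12), (0, 15), (2, 13), (2, 14), (6, 12), (6, 15)]
Unfold 2 (reflect across v@12): 12 holes -> [(0, 8), (0, 11), (0, 12), (0, 15), (2, 9), (2, 10), (2, 13), (2, 14), (6, 8), (6, 11), (6, 12), (6, 15)]
Unfold 3 (reflect across v@8): 24 holes -> [(0, 0), (0, 3), (0, 4), (0, 7), (0, 8), (0, 11), (0, 12), (0, 15), (2, 1), (2, 2), (2, 5), (2, 6), (2, 9), (2, 10), (2, 13), (2, 14), (6, 0), (6, 3), (6, 4), (6, 7), (6, 8), (6, 11), (6, 12), (6, 15)]
Unfold 4 (reflect across h@8): 48 holes -> [(0, 0), (0, 3), (0, 4), (0, 7), (0, 8), (0, 11), (0, 12), (0, 15), (2, 1), (2, 2), (2, 5), (2, 6), (2, 9), (2, 10), (2, 13), (2, 14), (6, 0), (6, 3), (6, 4), (6, 7), (6, 8), (6, 11), (6, 12), (6, 15), (9, 0), (9, 3), (9, 4), (9, 7), (9, 8), (9, 11), (9, 12), (9, 15), (13, 1), (13, 2), (13, 5), (13, 6), (13, 9), (13, 10), (13, 13), (13, 14), (15, 0), (15, 3), (15, 4), (15, 7), (15, 8), (15, 11), (15, 12), (15, 15)]
Holes: [(0, 0), (0, 3), (0, 4), (0, 7), (0, 8), (0, 11), (0, 12), (0, 15), (2, 1), (2, 2), (2, 5), (2, 6), (2, 9), (2, 10), (2, 13), (2, 14), (6, 0), (6, 3), (6, 4), (6, 7), (6, 8), (6, 11), (6, 12), (6, 15), (9, 0), (9, 3), (9, 4), (9, 7), (9, 8), (9, 11), (9, 12), (9, 15), (13, 1), (13, 2), (13, 5), (13, 6), (13, 9), (13, 10), (13, 13), (13, 14), (15, 0), (15, 3), (15, 4), (15, 7), (15, 8), (15, 11), (15, 12), (15, 15)]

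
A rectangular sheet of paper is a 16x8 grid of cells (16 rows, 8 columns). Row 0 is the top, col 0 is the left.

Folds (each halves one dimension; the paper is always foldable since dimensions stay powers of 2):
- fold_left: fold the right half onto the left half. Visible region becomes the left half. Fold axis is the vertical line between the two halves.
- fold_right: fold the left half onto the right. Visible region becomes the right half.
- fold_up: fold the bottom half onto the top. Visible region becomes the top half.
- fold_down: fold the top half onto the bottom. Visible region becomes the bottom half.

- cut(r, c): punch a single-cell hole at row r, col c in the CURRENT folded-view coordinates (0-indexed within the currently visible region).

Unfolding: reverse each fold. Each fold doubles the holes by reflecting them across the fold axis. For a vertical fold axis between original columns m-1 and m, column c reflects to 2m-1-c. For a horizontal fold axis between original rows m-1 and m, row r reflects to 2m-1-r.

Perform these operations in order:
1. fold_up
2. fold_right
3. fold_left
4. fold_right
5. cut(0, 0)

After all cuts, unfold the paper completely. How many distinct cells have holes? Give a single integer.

Op 1 fold_up: fold axis h@8; visible region now rows[0,8) x cols[0,8) = 8x8
Op 2 fold_right: fold axis v@4; visible region now rows[0,8) x cols[4,8) = 8x4
Op 3 fold_left: fold axis v@6; visible region now rows[0,8) x cols[4,6) = 8x2
Op 4 fold_right: fold axis v@5; visible region now rows[0,8) x cols[5,6) = 8x1
Op 5 cut(0, 0): punch at orig (0,5); cuts so far [(0, 5)]; region rows[0,8) x cols[5,6) = 8x1
Unfold 1 (reflect across v@5): 2 holes -> [(0, 4), (0, 5)]
Unfold 2 (reflect across v@6): 4 holes -> [(0, 4), (0, 5), (0, 6), (0, 7)]
Unfold 3 (reflect across v@4): 8 holes -> [(0, 0), (0, 1), (0, 2), (0, 3), (0, 4), (0, 5), (0, 6), (0, 7)]
Unfold 4 (reflect across h@8): 16 holes -> [(0, 0), (0, 1), (0, 2), (0, 3), (0, 4), (0, 5), (0, 6), (0, 7), (15, 0), (15, 1), (15, 2), (15, 3), (15, 4), (15, 5), (15, 6), (15, 7)]

Answer: 16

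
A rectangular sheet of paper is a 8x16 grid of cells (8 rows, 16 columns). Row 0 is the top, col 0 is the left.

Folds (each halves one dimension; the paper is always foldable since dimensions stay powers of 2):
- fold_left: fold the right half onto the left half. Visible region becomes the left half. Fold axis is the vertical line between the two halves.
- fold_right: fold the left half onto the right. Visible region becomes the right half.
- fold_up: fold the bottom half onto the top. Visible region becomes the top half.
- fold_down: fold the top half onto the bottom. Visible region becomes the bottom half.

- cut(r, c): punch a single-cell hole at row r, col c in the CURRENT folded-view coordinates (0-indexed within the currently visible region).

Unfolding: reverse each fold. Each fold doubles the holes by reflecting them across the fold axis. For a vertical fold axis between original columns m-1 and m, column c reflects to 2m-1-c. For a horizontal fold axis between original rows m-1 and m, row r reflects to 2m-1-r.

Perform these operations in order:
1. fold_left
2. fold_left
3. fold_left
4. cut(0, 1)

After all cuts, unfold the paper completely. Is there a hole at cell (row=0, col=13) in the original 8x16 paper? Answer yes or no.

Answer: yes

Derivation:
Op 1 fold_left: fold axis v@8; visible region now rows[0,8) x cols[0,8) = 8x8
Op 2 fold_left: fold axis v@4; visible region now rows[0,8) x cols[0,4) = 8x4
Op 3 fold_left: fold axis v@2; visible region now rows[0,8) x cols[0,2) = 8x2
Op 4 cut(0, 1): punch at orig (0,1); cuts so far [(0, 1)]; region rows[0,8) x cols[0,2) = 8x2
Unfold 1 (reflect across v@2): 2 holes -> [(0, 1), (0, 2)]
Unfold 2 (reflect across v@4): 4 holes -> [(0, 1), (0, 2), (0, 5), (0, 6)]
Unfold 3 (reflect across v@8): 8 holes -> [(0, 1), (0, 2), (0, 5), (0, 6), (0, 9), (0, 10), (0, 13), (0, 14)]
Holes: [(0, 1), (0, 2), (0, 5), (0, 6), (0, 9), (0, 10), (0, 13), (0, 14)]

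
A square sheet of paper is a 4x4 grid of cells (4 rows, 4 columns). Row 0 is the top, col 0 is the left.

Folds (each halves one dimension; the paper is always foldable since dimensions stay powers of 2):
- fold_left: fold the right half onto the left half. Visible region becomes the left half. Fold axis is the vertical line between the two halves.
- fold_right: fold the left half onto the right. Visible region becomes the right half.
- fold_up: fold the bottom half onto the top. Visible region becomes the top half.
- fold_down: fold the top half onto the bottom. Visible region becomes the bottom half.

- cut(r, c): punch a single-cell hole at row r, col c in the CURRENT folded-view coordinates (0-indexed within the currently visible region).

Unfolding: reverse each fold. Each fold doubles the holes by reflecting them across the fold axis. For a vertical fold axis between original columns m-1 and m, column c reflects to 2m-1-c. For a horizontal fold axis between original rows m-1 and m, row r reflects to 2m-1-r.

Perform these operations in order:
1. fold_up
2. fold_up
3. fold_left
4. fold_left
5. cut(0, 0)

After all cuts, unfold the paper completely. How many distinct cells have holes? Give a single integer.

Op 1 fold_up: fold axis h@2; visible region now rows[0,2) x cols[0,4) = 2x4
Op 2 fold_up: fold axis h@1; visible region now rows[0,1) x cols[0,4) = 1x4
Op 3 fold_left: fold axis v@2; visible region now rows[0,1) x cols[0,2) = 1x2
Op 4 fold_left: fold axis v@1; visible region now rows[0,1) x cols[0,1) = 1x1
Op 5 cut(0, 0): punch at orig (0,0); cuts so far [(0, 0)]; region rows[0,1) x cols[0,1) = 1x1
Unfold 1 (reflect across v@1): 2 holes -> [(0, 0), (0, 1)]
Unfold 2 (reflect across v@2): 4 holes -> [(0, 0), (0, 1), (0, 2), (0, 3)]
Unfold 3 (reflect across h@1): 8 holes -> [(0, 0), (0, 1), (0, 2), (0, 3), (1, 0), (1, 1), (1, 2), (1, 3)]
Unfold 4 (reflect across h@2): 16 holes -> [(0, 0), (0, 1), (0, 2), (0, 3), (1, 0), (1, 1), (1, 2), (1, 3), (2, 0), (2, 1), (2, 2), (2, 3), (3, 0), (3, 1), (3, 2), (3, 3)]

Answer: 16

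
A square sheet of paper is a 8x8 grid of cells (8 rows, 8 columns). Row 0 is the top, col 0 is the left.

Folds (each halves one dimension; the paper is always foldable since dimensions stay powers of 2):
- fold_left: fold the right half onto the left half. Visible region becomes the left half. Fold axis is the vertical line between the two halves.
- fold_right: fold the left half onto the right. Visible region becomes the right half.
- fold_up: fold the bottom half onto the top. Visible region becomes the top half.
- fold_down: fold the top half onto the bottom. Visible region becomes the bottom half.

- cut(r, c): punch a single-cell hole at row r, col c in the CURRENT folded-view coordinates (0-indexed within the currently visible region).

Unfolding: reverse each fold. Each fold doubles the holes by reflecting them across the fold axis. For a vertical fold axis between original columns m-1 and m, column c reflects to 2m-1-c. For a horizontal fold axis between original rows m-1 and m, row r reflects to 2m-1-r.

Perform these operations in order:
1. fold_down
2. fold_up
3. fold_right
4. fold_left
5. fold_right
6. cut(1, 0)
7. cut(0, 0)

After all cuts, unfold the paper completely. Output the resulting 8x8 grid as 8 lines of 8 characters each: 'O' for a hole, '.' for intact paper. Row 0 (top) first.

Answer: OOOOOOOO
OOOOOOOO
OOOOOOOO
OOOOOOOO
OOOOOOOO
OOOOOOOO
OOOOOOOO
OOOOOOOO

Derivation:
Op 1 fold_down: fold axis h@4; visible region now rows[4,8) x cols[0,8) = 4x8
Op 2 fold_up: fold axis h@6; visible region now rows[4,6) x cols[0,8) = 2x8
Op 3 fold_right: fold axis v@4; visible region now rows[4,6) x cols[4,8) = 2x4
Op 4 fold_left: fold axis v@6; visible region now rows[4,6) x cols[4,6) = 2x2
Op 5 fold_right: fold axis v@5; visible region now rows[4,6) x cols[5,6) = 2x1
Op 6 cut(1, 0): punch at orig (5,5); cuts so far [(5, 5)]; region rows[4,6) x cols[5,6) = 2x1
Op 7 cut(0, 0): punch at orig (4,5); cuts so far [(4, 5), (5, 5)]; region rows[4,6) x cols[5,6) = 2x1
Unfold 1 (reflect across v@5): 4 holes -> [(4, 4), (4, 5), (5, 4), (5, 5)]
Unfold 2 (reflect across v@6): 8 holes -> [(4, 4), (4, 5), (4, 6), (4, 7), (5, 4), (5, 5), (5, 6), (5, 7)]
Unfold 3 (reflect across v@4): 16 holes -> [(4, 0), (4, 1), (4, 2), (4, 3), (4, 4), (4, 5), (4, 6), (4, 7), (5, 0), (5, 1), (5, 2), (5, 3), (5, 4), (5, 5), (5, 6), (5, 7)]
Unfold 4 (reflect across h@6): 32 holes -> [(4, 0), (4, 1), (4, 2), (4, 3), (4, 4), (4, 5), (4, 6), (4, 7), (5, 0), (5, 1), (5, 2), (5, 3), (5, 4), (5, 5), (5, 6), (5, 7), (6, 0), (6, 1), (6, 2), (6, 3), (6, 4), (6, 5), (6, 6), (6, 7), (7, 0), (7, 1), (7, 2), (7, 3), (7, 4), (7, 5), (7, 6), (7, 7)]
Unfold 5 (reflect across h@4): 64 holes -> [(0, 0), (0, 1), (0, 2), (0, 3), (0, 4), (0, 5), (0, 6), (0, 7), (1, 0), (1, 1), (1, 2), (1, 3), (1, 4), (1, 5), (1, 6), (1, 7), (2, 0), (2, 1), (2, 2), (2, 3), (2, 4), (2, 5), (2, 6), (2, 7), (3, 0), (3, 1), (3, 2), (3, 3), (3, 4), (3, 5), (3, 6), (3, 7), (4, 0), (4, 1), (4, 2), (4, 3), (4, 4), (4, 5), (4, 6), (4, 7), (5, 0), (5, 1), (5, 2), (5, 3), (5, 4), (5, 5), (5, 6), (5, 7), (6, 0), (6, 1), (6, 2), (6, 3), (6, 4), (6, 5), (6, 6), (6, 7), (7, 0), (7, 1), (7, 2), (7, 3), (7, 4), (7, 5), (7, 6), (7, 7)]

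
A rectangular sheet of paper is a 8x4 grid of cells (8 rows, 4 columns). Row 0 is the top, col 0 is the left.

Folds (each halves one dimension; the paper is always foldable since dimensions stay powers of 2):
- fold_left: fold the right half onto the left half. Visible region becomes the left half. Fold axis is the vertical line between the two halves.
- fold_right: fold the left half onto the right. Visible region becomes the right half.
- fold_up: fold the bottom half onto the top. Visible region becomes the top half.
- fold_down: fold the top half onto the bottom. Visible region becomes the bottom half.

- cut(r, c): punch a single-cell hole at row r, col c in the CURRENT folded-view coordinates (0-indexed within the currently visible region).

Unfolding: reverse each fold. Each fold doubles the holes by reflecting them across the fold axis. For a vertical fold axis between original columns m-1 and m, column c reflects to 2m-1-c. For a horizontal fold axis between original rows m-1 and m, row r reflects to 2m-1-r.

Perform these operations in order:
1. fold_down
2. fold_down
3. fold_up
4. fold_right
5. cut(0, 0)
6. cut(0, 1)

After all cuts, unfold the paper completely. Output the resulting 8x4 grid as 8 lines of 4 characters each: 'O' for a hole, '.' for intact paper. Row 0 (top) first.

Answer: OOOO
OOOO
OOOO
OOOO
OOOO
OOOO
OOOO
OOOO

Derivation:
Op 1 fold_down: fold axis h@4; visible region now rows[4,8) x cols[0,4) = 4x4
Op 2 fold_down: fold axis h@6; visible region now rows[6,8) x cols[0,4) = 2x4
Op 3 fold_up: fold axis h@7; visible region now rows[6,7) x cols[0,4) = 1x4
Op 4 fold_right: fold axis v@2; visible region now rows[6,7) x cols[2,4) = 1x2
Op 5 cut(0, 0): punch at orig (6,2); cuts so far [(6, 2)]; region rows[6,7) x cols[2,4) = 1x2
Op 6 cut(0, 1): punch at orig (6,3); cuts so far [(6, 2), (6, 3)]; region rows[6,7) x cols[2,4) = 1x2
Unfold 1 (reflect across v@2): 4 holes -> [(6, 0), (6, 1), (6, 2), (6, 3)]
Unfold 2 (reflect across h@7): 8 holes -> [(6, 0), (6, 1), (6, 2), (6, 3), (7, 0), (7, 1), (7, 2), (7, 3)]
Unfold 3 (reflect across h@6): 16 holes -> [(4, 0), (4, 1), (4, 2), (4, 3), (5, 0), (5, 1), (5, 2), (5, 3), (6, 0), (6, 1), (6, 2), (6, 3), (7, 0), (7, 1), (7, 2), (7, 3)]
Unfold 4 (reflect across h@4): 32 holes -> [(0, 0), (0, 1), (0, 2), (0, 3), (1, 0), (1, 1), (1, 2), (1, 3), (2, 0), (2, 1), (2, 2), (2, 3), (3, 0), (3, 1), (3, 2), (3, 3), (4, 0), (4, 1), (4, 2), (4, 3), (5, 0), (5, 1), (5, 2), (5, 3), (6, 0), (6, 1), (6, 2), (6, 3), (7, 0), (7, 1), (7, 2), (7, 3)]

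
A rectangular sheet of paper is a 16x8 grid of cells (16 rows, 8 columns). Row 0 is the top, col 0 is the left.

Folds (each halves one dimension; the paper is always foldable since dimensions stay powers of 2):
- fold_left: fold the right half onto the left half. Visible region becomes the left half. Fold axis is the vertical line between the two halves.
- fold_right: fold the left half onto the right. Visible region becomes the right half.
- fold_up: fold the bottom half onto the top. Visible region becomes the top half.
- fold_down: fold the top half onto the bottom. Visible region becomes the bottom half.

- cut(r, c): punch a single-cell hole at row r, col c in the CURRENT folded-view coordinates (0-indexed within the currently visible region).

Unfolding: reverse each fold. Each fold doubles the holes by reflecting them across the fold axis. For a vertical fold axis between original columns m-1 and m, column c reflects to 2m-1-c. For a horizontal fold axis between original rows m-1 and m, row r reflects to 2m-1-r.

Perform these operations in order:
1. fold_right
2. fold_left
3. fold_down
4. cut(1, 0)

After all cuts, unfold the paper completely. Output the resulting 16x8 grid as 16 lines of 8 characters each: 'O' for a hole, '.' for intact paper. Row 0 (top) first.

Op 1 fold_right: fold axis v@4; visible region now rows[0,16) x cols[4,8) = 16x4
Op 2 fold_left: fold axis v@6; visible region now rows[0,16) x cols[4,6) = 16x2
Op 3 fold_down: fold axis h@8; visible region now rows[8,16) x cols[4,6) = 8x2
Op 4 cut(1, 0): punch at orig (9,4); cuts so far [(9, 4)]; region rows[8,16) x cols[4,6) = 8x2
Unfold 1 (reflect across h@8): 2 holes -> [(6, 4), (9, 4)]
Unfold 2 (reflect across v@6): 4 holes -> [(6, 4), (6, 7), (9, 4), (9, 7)]
Unfold 3 (reflect across v@4): 8 holes -> [(6, 0), (6, 3), (6, 4), (6, 7), (9, 0), (9, 3), (9, 4), (9, 7)]

Answer: ........
........
........
........
........
........
O..OO..O
........
........
O..OO..O
........
........
........
........
........
........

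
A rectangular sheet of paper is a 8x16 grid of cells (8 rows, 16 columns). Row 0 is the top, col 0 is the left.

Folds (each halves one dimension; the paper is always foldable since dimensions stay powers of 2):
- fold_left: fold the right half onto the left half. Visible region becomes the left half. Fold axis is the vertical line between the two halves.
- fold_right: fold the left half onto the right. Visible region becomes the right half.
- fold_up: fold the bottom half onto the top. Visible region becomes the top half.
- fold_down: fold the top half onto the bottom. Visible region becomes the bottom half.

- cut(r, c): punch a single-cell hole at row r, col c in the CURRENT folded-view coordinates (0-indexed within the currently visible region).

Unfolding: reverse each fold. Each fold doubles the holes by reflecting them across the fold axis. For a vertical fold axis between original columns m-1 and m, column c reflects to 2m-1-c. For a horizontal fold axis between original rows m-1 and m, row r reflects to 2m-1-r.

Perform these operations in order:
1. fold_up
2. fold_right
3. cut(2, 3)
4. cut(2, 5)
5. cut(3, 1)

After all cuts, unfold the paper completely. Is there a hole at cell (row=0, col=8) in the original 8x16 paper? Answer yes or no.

Answer: no

Derivation:
Op 1 fold_up: fold axis h@4; visible region now rows[0,4) x cols[0,16) = 4x16
Op 2 fold_right: fold axis v@8; visible region now rows[0,4) x cols[8,16) = 4x8
Op 3 cut(2, 3): punch at orig (2,11); cuts so far [(2, 11)]; region rows[0,4) x cols[8,16) = 4x8
Op 4 cut(2, 5): punch at orig (2,13); cuts so far [(2, 11), (2, 13)]; region rows[0,4) x cols[8,16) = 4x8
Op 5 cut(3, 1): punch at orig (3,9); cuts so far [(2, 11), (2, 13), (3, 9)]; region rows[0,4) x cols[8,16) = 4x8
Unfold 1 (reflect across v@8): 6 holes -> [(2, 2), (2, 4), (2, 11), (2, 13), (3, 6), (3, 9)]
Unfold 2 (reflect across h@4): 12 holes -> [(2, 2), (2, 4), (2, 11), (2, 13), (3, 6), (3, 9), (4, 6), (4, 9), (5, 2), (5, 4), (5, 11), (5, 13)]
Holes: [(2, 2), (2, 4), (2, 11), (2, 13), (3, 6), (3, 9), (4, 6), (4, 9), (5, 2), (5, 4), (5, 11), (5, 13)]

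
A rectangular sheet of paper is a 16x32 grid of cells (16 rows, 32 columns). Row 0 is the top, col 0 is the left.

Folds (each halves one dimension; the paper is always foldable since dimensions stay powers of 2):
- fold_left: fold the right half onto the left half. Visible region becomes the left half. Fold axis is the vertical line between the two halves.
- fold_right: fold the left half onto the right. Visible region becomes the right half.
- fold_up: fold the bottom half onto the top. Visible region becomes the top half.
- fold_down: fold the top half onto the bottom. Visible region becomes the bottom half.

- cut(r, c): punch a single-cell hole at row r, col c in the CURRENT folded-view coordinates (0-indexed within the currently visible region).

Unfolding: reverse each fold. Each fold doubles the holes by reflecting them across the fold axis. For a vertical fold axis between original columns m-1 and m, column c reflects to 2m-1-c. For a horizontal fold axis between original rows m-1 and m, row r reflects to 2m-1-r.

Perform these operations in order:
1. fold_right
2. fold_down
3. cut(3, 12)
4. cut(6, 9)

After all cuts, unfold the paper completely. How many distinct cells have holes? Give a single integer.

Op 1 fold_right: fold axis v@16; visible region now rows[0,16) x cols[16,32) = 16x16
Op 2 fold_down: fold axis h@8; visible region now rows[8,16) x cols[16,32) = 8x16
Op 3 cut(3, 12): punch at orig (11,28); cuts so far [(11, 28)]; region rows[8,16) x cols[16,32) = 8x16
Op 4 cut(6, 9): punch at orig (14,25); cuts so far [(11, 28), (14, 25)]; region rows[8,16) x cols[16,32) = 8x16
Unfold 1 (reflect across h@8): 4 holes -> [(1, 25), (4, 28), (11, 28), (14, 25)]
Unfold 2 (reflect across v@16): 8 holes -> [(1, 6), (1, 25), (4, 3), (4, 28), (11, 3), (11, 28), (14, 6), (14, 25)]

Answer: 8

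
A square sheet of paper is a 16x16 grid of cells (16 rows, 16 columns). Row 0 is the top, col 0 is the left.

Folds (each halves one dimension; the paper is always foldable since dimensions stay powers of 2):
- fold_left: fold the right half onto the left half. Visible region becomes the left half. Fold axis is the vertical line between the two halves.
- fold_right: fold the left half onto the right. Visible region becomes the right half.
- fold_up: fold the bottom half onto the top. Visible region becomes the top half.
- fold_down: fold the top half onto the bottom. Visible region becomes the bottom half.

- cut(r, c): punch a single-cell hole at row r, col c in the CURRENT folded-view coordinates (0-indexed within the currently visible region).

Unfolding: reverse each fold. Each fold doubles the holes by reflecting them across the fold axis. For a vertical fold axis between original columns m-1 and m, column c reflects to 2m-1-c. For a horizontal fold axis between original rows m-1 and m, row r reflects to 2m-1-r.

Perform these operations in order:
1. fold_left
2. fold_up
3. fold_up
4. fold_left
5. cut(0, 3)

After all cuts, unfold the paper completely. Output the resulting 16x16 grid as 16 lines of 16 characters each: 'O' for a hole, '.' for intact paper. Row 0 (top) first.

Op 1 fold_left: fold axis v@8; visible region now rows[0,16) x cols[0,8) = 16x8
Op 2 fold_up: fold axis h@8; visible region now rows[0,8) x cols[0,8) = 8x8
Op 3 fold_up: fold axis h@4; visible region now rows[0,4) x cols[0,8) = 4x8
Op 4 fold_left: fold axis v@4; visible region now rows[0,4) x cols[0,4) = 4x4
Op 5 cut(0, 3): punch at orig (0,3); cuts so far [(0, 3)]; region rows[0,4) x cols[0,4) = 4x4
Unfold 1 (reflect across v@4): 2 holes -> [(0, 3), (0, 4)]
Unfold 2 (reflect across h@4): 4 holes -> [(0, 3), (0, 4), (7, 3), (7, 4)]
Unfold 3 (reflect across h@8): 8 holes -> [(0, 3), (0, 4), (7, 3), (7, 4), (8, 3), (8, 4), (15, 3), (15, 4)]
Unfold 4 (reflect across v@8): 16 holes -> [(0, 3), (0, 4), (0, 11), (0, 12), (7, 3), (7, 4), (7, 11), (7, 12), (8, 3), (8, 4), (8, 11), (8, 12), (15, 3), (15, 4), (15, 11), (15, 12)]

Answer: ...OO......OO...
................
................
................
................
................
................
...OO......OO...
...OO......OO...
................
................
................
................
................
................
...OO......OO...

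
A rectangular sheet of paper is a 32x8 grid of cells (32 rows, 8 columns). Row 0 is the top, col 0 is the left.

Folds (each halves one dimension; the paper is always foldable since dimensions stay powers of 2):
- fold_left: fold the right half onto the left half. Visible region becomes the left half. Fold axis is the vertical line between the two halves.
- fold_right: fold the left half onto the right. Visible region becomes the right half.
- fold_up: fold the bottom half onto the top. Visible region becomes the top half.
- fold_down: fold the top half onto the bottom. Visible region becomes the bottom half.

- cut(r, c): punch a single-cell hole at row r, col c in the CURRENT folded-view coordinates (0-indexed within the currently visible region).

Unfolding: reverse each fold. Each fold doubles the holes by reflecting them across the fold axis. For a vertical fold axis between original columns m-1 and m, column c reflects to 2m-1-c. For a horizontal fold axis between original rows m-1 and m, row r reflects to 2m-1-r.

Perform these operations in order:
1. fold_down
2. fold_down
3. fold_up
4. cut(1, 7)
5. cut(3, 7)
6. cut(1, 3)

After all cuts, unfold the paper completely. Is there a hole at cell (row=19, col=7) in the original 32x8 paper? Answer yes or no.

Answer: yes

Derivation:
Op 1 fold_down: fold axis h@16; visible region now rows[16,32) x cols[0,8) = 16x8
Op 2 fold_down: fold axis h@24; visible region now rows[24,32) x cols[0,8) = 8x8
Op 3 fold_up: fold axis h@28; visible region now rows[24,28) x cols[0,8) = 4x8
Op 4 cut(1, 7): punch at orig (25,7); cuts so far [(25, 7)]; region rows[24,28) x cols[0,8) = 4x8
Op 5 cut(3, 7): punch at orig (27,7); cuts so far [(25, 7), (27, 7)]; region rows[24,28) x cols[0,8) = 4x8
Op 6 cut(1, 3): punch at orig (25,3); cuts so far [(25, 3), (25, 7), (27, 7)]; region rows[24,28) x cols[0,8) = 4x8
Unfold 1 (reflect across h@28): 6 holes -> [(25, 3), (25, 7), (27, 7), (28, 7), (30, 3), (30, 7)]
Unfold 2 (reflect across h@24): 12 holes -> [(17, 3), (17, 7), (19, 7), (20, 7), (22, 3), (22, 7), (25, 3), (25, 7), (27, 7), (28, 7), (30, 3), (30, 7)]
Unfold 3 (reflect across h@16): 24 holes -> [(1, 3), (1, 7), (3, 7), (4, 7), (6, 3), (6, 7), (9, 3), (9, 7), (11, 7), (12, 7), (14, 3), (14, 7), (17, 3), (17, 7), (19, 7), (20, 7), (22, 3), (22, 7), (25, 3), (25, 7), (27, 7), (28, 7), (30, 3), (30, 7)]
Holes: [(1, 3), (1, 7), (3, 7), (4, 7), (6, 3), (6, 7), (9, 3), (9, 7), (11, 7), (12, 7), (14, 3), (14, 7), (17, 3), (17, 7), (19, 7), (20, 7), (22, 3), (22, 7), (25, 3), (25, 7), (27, 7), (28, 7), (30, 3), (30, 7)]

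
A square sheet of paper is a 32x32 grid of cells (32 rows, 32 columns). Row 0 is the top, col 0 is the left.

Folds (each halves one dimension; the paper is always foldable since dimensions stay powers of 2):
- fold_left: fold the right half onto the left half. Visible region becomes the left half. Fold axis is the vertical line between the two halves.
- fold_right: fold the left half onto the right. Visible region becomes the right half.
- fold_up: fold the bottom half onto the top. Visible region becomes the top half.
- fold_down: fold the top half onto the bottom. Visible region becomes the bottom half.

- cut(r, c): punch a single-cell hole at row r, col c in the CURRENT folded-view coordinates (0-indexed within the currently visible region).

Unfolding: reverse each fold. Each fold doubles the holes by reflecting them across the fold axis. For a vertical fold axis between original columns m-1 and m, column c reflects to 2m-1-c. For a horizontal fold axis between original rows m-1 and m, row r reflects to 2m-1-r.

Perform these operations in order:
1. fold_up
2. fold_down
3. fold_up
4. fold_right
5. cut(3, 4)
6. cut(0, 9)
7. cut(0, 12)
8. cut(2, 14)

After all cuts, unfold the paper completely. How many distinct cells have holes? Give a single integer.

Answer: 64

Derivation:
Op 1 fold_up: fold axis h@16; visible region now rows[0,16) x cols[0,32) = 16x32
Op 2 fold_down: fold axis h@8; visible region now rows[8,16) x cols[0,32) = 8x32
Op 3 fold_up: fold axis h@12; visible region now rows[8,12) x cols[0,32) = 4x32
Op 4 fold_right: fold axis v@16; visible region now rows[8,12) x cols[16,32) = 4x16
Op 5 cut(3, 4): punch at orig (11,20); cuts so far [(11, 20)]; region rows[8,12) x cols[16,32) = 4x16
Op 6 cut(0, 9): punch at orig (8,25); cuts so far [(8, 25), (11, 20)]; region rows[8,12) x cols[16,32) = 4x16
Op 7 cut(0, 12): punch at orig (8,28); cuts so far [(8, 25), (8, 28), (11, 20)]; region rows[8,12) x cols[16,32) = 4x16
Op 8 cut(2, 14): punch at orig (10,30); cuts so far [(8, 25), (8, 28), (10, 30), (11, 20)]; region rows[8,12) x cols[16,32) = 4x16
Unfold 1 (reflect across v@16): 8 holes -> [(8, 3), (8, 6), (8, 25), (8, 28), (10, 1), (10, 30), (11, 11), (11, 20)]
Unfold 2 (reflect across h@12): 16 holes -> [(8, 3), (8, 6), (8, 25), (8, 28), (10, 1), (10, 30), (11, 11), (11, 20), (12, 11), (12, 20), (13, 1), (13, 30), (15, 3), (15, 6), (15, 25), (15, 28)]
Unfold 3 (reflect across h@8): 32 holes -> [(0, 3), (0, 6), (0, 25), (0, 28), (2, 1), (2, 30), (3, 11), (3, 20), (4, 11), (4, 20), (5, 1), (5, 30), (7, 3), (7, 6), (7, 25), (7, 28), (8, 3), (8, 6), (8, 25), (8, 28), (10, 1), (10, 30), (11, 11), (11, 20), (12, 11), (12, 20), (13, 1), (13, 30), (15, 3), (15, 6), (15, 25), (15, 28)]
Unfold 4 (reflect across h@16): 64 holes -> [(0, 3), (0, 6), (0, 25), (0, 28), (2, 1), (2, 30), (3, 11), (3, 20), (4, 11), (4, 20), (5, 1), (5, 30), (7, 3), (7, 6), (7, 25), (7, 28), (8, 3), (8, 6), (8, 25), (8, 28), (10, 1), (10, 30), (11, 11), (11, 20), (12, 11), (12, 20), (13, 1), (13, 30), (15, 3), (15, 6), (15, 25), (15, 28), (16, 3), (16, 6), (16, 25), (16, 28), (18, 1), (18, 30), (19, 11), (19, 20), (20, 11), (20, 20), (21, 1), (21, 30), (23, 3), (23, 6), (23, 25), (23, 28), (24, 3), (24, 6), (24, 25), (24, 28), (26, 1), (26, 30), (27, 11), (27, 20), (28, 11), (28, 20), (29, 1), (29, 30), (31, 3), (31, 6), (31, 25), (31, 28)]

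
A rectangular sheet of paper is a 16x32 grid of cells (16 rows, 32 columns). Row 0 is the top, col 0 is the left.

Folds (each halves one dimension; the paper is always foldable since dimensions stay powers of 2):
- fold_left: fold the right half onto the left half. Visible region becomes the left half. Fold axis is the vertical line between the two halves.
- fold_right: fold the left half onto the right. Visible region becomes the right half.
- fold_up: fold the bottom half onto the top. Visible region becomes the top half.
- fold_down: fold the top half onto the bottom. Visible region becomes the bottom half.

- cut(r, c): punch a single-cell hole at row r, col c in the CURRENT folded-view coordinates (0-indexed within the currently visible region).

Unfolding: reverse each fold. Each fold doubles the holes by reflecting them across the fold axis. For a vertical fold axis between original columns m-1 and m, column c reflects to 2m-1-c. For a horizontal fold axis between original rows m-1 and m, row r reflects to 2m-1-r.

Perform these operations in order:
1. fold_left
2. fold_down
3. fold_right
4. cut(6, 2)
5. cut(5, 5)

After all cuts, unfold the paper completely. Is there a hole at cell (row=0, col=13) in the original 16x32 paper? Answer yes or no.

Answer: no

Derivation:
Op 1 fold_left: fold axis v@16; visible region now rows[0,16) x cols[0,16) = 16x16
Op 2 fold_down: fold axis h@8; visible region now rows[8,16) x cols[0,16) = 8x16
Op 3 fold_right: fold axis v@8; visible region now rows[8,16) x cols[8,16) = 8x8
Op 4 cut(6, 2): punch at orig (14,10); cuts so far [(14, 10)]; region rows[8,16) x cols[8,16) = 8x8
Op 5 cut(5, 5): punch at orig (13,13); cuts so far [(13, 13), (14, 10)]; region rows[8,16) x cols[8,16) = 8x8
Unfold 1 (reflect across v@8): 4 holes -> [(13, 2), (13, 13), (14, 5), (14, 10)]
Unfold 2 (reflect across h@8): 8 holes -> [(1, 5), (1, 10), (2, 2), (2, 13), (13, 2), (13, 13), (14, 5), (14, 10)]
Unfold 3 (reflect across v@16): 16 holes -> [(1, 5), (1, 10), (1, 21), (1, 26), (2, 2), (2, 13), (2, 18), (2, 29), (13, 2), (13, 13), (13, 18), (13, 29), (14, 5), (14, 10), (14, 21), (14, 26)]
Holes: [(1, 5), (1, 10), (1, 21), (1, 26), (2, 2), (2, 13), (2, 18), (2, 29), (13, 2), (13, 13), (13, 18), (13, 29), (14, 5), (14, 10), (14, 21), (14, 26)]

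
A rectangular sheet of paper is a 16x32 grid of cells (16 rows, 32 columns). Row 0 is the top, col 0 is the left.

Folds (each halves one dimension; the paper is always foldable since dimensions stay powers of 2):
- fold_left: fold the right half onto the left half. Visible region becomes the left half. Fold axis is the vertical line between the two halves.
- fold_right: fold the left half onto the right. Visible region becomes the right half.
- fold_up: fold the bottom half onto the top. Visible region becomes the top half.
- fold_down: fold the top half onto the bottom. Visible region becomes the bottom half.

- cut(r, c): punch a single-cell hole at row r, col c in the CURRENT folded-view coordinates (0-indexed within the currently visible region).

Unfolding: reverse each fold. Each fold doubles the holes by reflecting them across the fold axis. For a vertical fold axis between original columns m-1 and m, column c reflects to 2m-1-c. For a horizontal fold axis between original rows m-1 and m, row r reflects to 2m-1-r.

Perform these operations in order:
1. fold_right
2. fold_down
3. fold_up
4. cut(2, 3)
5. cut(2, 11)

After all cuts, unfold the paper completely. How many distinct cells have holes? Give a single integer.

Answer: 16

Derivation:
Op 1 fold_right: fold axis v@16; visible region now rows[0,16) x cols[16,32) = 16x16
Op 2 fold_down: fold axis h@8; visible region now rows[8,16) x cols[16,32) = 8x16
Op 3 fold_up: fold axis h@12; visible region now rows[8,12) x cols[16,32) = 4x16
Op 4 cut(2, 3): punch at orig (10,19); cuts so far [(10, 19)]; region rows[8,12) x cols[16,32) = 4x16
Op 5 cut(2, 11): punch at orig (10,27); cuts so far [(10, 19), (10, 27)]; region rows[8,12) x cols[16,32) = 4x16
Unfold 1 (reflect across h@12): 4 holes -> [(10, 19), (10, 27), (13, 19), (13, 27)]
Unfold 2 (reflect across h@8): 8 holes -> [(2, 19), (2, 27), (5, 19), (5, 27), (10, 19), (10, 27), (13, 19), (13, 27)]
Unfold 3 (reflect across v@16): 16 holes -> [(2, 4), (2, 12), (2, 19), (2, 27), (5, 4), (5, 12), (5, 19), (5, 27), (10, 4), (10, 12), (10, 19), (10, 27), (13, 4), (13, 12), (13, 19), (13, 27)]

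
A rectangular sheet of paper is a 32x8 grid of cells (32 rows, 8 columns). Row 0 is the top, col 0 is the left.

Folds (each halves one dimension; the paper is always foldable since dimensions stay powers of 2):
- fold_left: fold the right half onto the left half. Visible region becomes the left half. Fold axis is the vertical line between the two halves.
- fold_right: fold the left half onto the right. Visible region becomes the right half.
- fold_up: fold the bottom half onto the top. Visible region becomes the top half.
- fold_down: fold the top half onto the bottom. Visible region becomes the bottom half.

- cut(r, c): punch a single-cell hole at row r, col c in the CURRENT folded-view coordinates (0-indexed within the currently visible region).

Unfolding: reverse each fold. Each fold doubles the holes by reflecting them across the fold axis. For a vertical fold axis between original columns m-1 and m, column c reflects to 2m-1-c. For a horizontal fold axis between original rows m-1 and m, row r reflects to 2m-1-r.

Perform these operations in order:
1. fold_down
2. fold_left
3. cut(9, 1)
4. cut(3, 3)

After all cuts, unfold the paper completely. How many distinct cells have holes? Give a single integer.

Op 1 fold_down: fold axis h@16; visible region now rows[16,32) x cols[0,8) = 16x8
Op 2 fold_left: fold axis v@4; visible region now rows[16,32) x cols[0,4) = 16x4
Op 3 cut(9, 1): punch at orig (25,1); cuts so far [(25, 1)]; region rows[16,32) x cols[0,4) = 16x4
Op 4 cut(3, 3): punch at orig (19,3); cuts so far [(19, 3), (25, 1)]; region rows[16,32) x cols[0,4) = 16x4
Unfold 1 (reflect across v@4): 4 holes -> [(19, 3), (19, 4), (25, 1), (25, 6)]
Unfold 2 (reflect across h@16): 8 holes -> [(6, 1), (6, 6), (12, 3), (12, 4), (19, 3), (19, 4), (25, 1), (25, 6)]

Answer: 8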